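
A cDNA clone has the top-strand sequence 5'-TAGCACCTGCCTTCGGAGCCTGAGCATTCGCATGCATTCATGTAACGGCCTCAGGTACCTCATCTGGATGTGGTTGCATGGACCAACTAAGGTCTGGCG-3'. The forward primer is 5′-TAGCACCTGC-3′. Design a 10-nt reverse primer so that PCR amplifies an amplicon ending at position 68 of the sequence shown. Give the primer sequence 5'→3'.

The forward primer binds at positions 1–10; the product's 3' end on the top strand is position 68.
The reverse primer anneals to the top strand over positions 59–68, i.e. to CTCATCTGGA.
Its sequence written 5'→3' is the reverse complement: TCCAGATGAG.

5'-TCCAGATGAG-3'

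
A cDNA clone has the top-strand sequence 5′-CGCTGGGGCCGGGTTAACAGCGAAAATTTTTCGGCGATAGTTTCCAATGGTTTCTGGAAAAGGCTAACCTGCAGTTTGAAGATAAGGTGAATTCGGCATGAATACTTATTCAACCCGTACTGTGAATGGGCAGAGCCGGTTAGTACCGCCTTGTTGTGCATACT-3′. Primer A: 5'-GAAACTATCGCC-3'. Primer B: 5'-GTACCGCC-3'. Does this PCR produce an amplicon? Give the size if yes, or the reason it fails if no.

Primer A (GAAACTATCGCC) has reverse complement GGCGATAGTTTC, which matches the top strand at positions 33–44; primer A anneals to the top strand there with its 3' end pointing upstream toward position 33.
Primer B (GTACCGCC) matches the top strand directly at positions 143–150; it anneals to the bottom strand with its 3' end pointing downstream toward position 150.
The 3' ends diverge (primer A extends toward position 1, primer B toward position 164), so the primers never converge on a shared product.

No product — the primers' 3' ends point away from each other.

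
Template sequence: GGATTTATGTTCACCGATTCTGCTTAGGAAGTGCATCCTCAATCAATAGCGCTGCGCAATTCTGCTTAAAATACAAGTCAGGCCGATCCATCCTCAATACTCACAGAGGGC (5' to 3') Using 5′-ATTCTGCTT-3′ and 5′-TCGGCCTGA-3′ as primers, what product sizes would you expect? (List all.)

70 bp, 28 bp

The forward primer ATTCTGCTT matches the top strand at positions 17–25, 59–67.
The reverse primer's reverse complement is TCAGGCCGA, matching at positions 78–86.
Each forward site pairs with the reverse site to give a product ending at position 86: sizes 70, 28 bp.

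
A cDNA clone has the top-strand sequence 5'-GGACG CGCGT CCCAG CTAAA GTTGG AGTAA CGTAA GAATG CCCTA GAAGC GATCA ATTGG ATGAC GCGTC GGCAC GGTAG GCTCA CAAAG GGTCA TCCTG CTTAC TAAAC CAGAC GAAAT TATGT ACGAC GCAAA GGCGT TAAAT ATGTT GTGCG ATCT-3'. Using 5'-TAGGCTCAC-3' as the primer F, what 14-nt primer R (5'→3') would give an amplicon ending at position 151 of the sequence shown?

5'-CAACATATTTAACG-3'

The forward primer binds at positions 78–86; the product's 3' end on the top strand is position 151.
The reverse primer anneals to the top strand over positions 138–151, i.e. to CGTTAAATATGTTG.
Its sequence written 5'→3' is the reverse complement: CAACATATTTAACG.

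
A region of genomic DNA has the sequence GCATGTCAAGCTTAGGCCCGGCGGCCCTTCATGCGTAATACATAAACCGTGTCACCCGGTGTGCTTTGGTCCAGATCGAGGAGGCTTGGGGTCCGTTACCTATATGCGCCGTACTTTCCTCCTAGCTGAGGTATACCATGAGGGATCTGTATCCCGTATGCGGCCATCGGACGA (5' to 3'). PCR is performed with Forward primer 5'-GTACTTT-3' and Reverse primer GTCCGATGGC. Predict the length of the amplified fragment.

62 bp

Forward primer GTACTTT is found on the top strand at positions 111–117.
Reverse complement of the reverse primer: GCCATCGGAC. This occurs on the top strand at positions 163–172.
Product length = (reverse-primer end) − (forward-primer start) + 1 = 172 − 111 + 1 = 62 bp.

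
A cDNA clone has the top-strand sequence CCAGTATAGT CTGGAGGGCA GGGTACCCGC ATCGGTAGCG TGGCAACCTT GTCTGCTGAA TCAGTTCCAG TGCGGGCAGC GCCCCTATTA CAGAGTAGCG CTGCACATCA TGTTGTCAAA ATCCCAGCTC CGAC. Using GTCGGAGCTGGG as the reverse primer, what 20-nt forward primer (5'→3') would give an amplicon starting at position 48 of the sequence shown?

5'-CTTGTCTGCTGAATCAGTTC-3'

The reverse primer's reverse complement CCCAGCTCCGAC matches the template at positions 123–134; the product starts at position 48.
The forward primer is identical to the top strand over positions 48–67: CTTGTCTGCTGAATCAGTTC.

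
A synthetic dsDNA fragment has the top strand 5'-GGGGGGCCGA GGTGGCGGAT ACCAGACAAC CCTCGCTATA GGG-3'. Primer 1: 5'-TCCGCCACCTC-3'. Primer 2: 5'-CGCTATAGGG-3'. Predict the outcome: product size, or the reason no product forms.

No product — the primers' 3' ends point away from each other.

Primer 1 (TCCGCCACCTC) has reverse complement GAGGTGGCGGA, which matches the top strand at positions 9–19; primer 1 anneals to the top strand there with its 3' end pointing upstream toward position 9.
Primer 2 (CGCTATAGGG) matches the top strand directly at positions 34–43; it anneals to the bottom strand with its 3' end pointing downstream toward position 43.
The 3' ends diverge (primer 1 extends toward position 1, primer 2 toward position 43), so the primers never converge on a shared product.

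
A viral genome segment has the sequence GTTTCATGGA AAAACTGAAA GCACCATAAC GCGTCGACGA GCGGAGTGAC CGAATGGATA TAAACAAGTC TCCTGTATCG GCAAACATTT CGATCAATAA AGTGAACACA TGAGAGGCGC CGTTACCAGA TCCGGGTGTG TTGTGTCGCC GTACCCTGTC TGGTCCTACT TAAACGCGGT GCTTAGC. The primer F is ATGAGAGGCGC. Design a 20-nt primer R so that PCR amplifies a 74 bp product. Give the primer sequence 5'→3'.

5'-AGCACCGCGTTTAAGTAGGA-3'

The forward primer binds at positions 110–120, so a 74 bp product ends at position 110 + 74 − 1 = 183.
The reverse primer anneals to the top strand over positions 164–183, i.e. to TCCTACTTAAACGCGGTGCT.
Its sequence written 5'→3' is the reverse complement: AGCACCGCGTTTAAGTAGGA.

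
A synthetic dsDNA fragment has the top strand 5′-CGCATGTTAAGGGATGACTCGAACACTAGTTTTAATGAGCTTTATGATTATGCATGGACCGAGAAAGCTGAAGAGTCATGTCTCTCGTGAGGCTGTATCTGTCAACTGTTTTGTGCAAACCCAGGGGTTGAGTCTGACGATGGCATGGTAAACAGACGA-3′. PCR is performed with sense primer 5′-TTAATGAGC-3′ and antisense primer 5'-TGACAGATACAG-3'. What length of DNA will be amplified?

73 bp

Forward primer TTAATGAGC is found on the top strand at positions 32–40.
Taking the reverse complement of TGACAGATACAG gives CTGTATCTGTCA, found at positions 93–104 on the template; the primer anneals here to the top strand with its 3' end pointing upstream.
Amplicon spans positions 32–104: 73 bp.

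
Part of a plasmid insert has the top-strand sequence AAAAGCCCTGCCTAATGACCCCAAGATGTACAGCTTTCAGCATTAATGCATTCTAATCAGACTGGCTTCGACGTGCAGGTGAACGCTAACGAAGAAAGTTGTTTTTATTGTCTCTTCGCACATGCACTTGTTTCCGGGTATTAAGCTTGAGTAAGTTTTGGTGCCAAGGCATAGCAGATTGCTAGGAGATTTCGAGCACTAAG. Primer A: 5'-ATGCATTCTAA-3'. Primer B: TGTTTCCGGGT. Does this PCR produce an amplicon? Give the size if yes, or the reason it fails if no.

Primer A (ATGCATTCTAA) matches the top strand at positions 46–56 (3' end points downstream).
Primer B (TGTTTCCGGGT) also matches the top strand directly, at positions 129–139 — its reverse complement ACCCGGAAACA is not present.
Both primers anneal to the bottom strand with 3' ends pointing the same way, so neither can prime synthesis back toward the other.

No product — both primers anneal to the same strand and extend in the same direction.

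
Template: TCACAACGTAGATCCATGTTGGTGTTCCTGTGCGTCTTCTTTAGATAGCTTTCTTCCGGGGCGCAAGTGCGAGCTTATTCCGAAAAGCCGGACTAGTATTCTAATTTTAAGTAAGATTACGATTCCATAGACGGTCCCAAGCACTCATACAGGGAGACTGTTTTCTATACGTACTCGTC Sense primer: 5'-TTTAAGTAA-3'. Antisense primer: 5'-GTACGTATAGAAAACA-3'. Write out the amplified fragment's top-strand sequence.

5'-TTTAAGTAAGATTACGATTCCATAGACGGTCCCAAGCACTCATACAGGGAGACTGTTTTCTATACGTAC-3'

Scanning the template, TTTAAGTAA occurs at positions 106–114; this primer anneals to the bottom strand there with its 3' end pointing downstream.
The reverse primer's reverse complement is TGTTTTCTATACGTAC, which matches the template at positions 159–174.
The product is the template from position 106 through 174 (69 bp).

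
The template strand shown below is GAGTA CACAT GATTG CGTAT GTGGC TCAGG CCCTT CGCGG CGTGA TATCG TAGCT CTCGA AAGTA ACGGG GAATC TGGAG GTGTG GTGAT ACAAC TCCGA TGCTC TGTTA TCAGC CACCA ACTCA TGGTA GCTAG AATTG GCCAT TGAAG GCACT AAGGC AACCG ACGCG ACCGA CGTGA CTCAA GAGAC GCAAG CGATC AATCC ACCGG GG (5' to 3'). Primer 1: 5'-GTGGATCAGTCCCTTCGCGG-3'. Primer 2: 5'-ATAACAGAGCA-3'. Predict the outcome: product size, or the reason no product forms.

Primer 1 (GTGGATCAGTCCCTTCGCGG) does not match the top strand, and its reverse complement CCGCGAAGGGACTGATCCAC does not match either.
With no annealing site for primer 1, no amplification occurs.

No product — primer 1 has no binding site in the template.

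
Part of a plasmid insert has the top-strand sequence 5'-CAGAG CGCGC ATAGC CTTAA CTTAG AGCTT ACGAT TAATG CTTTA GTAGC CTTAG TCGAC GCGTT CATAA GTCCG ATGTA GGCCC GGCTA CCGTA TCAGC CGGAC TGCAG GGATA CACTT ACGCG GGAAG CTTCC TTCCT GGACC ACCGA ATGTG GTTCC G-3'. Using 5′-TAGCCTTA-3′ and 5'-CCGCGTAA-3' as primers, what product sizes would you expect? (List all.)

The forward primer TAGCCTTA matches the top strand at positions 12–19, 47–54.
The reverse primer's reverse complement is TTACGCGG, matching at positions 119–126.
Each forward site pairs with the reverse site to give a product ending at position 126: sizes 115, 80 bp.

115 bp, 80 bp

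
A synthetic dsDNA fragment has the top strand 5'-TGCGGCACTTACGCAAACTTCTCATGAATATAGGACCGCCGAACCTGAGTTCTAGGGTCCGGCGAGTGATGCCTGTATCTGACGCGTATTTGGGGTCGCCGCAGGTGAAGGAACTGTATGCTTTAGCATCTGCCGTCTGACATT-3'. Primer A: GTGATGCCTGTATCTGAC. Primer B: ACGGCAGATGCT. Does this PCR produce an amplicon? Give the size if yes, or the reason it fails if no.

Yes — a 71 bp product.

Primer A (GTGATGCCTGTATCTGAC) matches the top strand at positions 66–83; it acts as a forward primer.
Primer B's reverse complement is AGCATCTGCCGT, matching the top strand at positions 125–136; it acts as a reverse primer.
The 3' ends face each other across positions 66–136, giving a 71 bp product.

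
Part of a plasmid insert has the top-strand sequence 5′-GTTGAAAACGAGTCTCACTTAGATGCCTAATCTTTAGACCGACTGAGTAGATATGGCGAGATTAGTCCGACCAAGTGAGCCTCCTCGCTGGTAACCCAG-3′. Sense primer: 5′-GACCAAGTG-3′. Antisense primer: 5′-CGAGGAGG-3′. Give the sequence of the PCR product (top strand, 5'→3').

Scanning the template, GACCAAGTG occurs at positions 69–77; this primer anneals to the bottom strand there with its 3' end pointing downstream.
The reverse primer's reverse complement is CCTCCTCG, which matches the template at positions 80–87.
The product is the template from position 69 through 87 (19 bp).

5'-GACCAAGTGAGCCTCCTCG-3'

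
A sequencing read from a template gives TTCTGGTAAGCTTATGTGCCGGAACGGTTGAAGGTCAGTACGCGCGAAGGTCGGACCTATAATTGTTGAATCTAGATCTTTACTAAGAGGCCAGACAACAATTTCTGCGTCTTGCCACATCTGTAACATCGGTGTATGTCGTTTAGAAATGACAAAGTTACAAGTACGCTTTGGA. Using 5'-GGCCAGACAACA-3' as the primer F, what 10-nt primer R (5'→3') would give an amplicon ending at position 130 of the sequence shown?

5'-GATGTTACAG-3'

The forward primer binds at positions 89–100; the product's 3' end on the top strand is position 130.
The reverse primer anneals to the top strand over positions 121–130, i.e. to CTGTAACATC.
Its sequence written 5'→3' is the reverse complement: GATGTTACAG.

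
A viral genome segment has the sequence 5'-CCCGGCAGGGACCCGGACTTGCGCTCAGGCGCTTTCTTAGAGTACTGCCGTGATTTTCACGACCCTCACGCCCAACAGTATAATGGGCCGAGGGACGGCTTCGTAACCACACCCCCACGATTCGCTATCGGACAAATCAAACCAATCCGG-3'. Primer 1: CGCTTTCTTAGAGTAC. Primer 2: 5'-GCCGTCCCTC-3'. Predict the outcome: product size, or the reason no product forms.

Primer 1 (CGCTTTCTTAGAGTAC) matches the top strand at positions 30–45; it acts as a forward primer.
Primer 2's reverse complement is GAGGGACGGC, matching the top strand at positions 90–99; it acts as a reverse primer.
The 3' ends face each other across positions 30–99, giving a 70 bp product.

Yes — a 70 bp product.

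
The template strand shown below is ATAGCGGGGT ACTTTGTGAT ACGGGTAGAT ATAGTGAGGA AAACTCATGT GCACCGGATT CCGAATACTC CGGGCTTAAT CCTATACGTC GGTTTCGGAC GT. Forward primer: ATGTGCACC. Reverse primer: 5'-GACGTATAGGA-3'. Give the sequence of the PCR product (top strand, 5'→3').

The forward primer matches the template at positions 47–55.
Reverse complement of the reverse primer: TCCTATACGTC. This occurs on the top strand at positions 80–90.
The product is the template from position 47 through 90 (44 bp).

5'-ATGTGCACCGGATTCCGAATACTCCGGGCTTAATCCTATACGTC-3'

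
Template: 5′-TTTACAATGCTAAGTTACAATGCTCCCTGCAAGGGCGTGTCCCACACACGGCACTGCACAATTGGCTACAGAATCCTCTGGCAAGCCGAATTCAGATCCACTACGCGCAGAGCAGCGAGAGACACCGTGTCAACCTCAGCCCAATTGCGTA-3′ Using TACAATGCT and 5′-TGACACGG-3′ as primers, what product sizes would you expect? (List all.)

130 bp, 117 bp

The forward primer TACAATGCT matches the top strand at positions 3–11, 16–24.
The reverse primer's reverse complement is CCGTGTCA, matching at positions 125–132.
Each forward site pairs with the reverse site to give a product ending at position 132: sizes 130, 117 bp.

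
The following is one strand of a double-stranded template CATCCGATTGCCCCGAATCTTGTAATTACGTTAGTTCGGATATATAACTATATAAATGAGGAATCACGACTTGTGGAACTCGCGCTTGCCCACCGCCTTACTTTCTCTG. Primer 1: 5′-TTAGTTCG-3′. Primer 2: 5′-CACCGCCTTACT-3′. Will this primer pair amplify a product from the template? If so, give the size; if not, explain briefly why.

No product — both primers anneal to the same strand and extend in the same direction.

Primer 1 (TTAGTTCG) matches the top strand at positions 31–38 (3' end points downstream).
Primer 2 (CACCGCCTTACT) also matches the top strand directly, at positions 91–102 — its reverse complement AGTAAGGCGGTG is not present.
Both primers anneal to the bottom strand with 3' ends pointing the same way, so neither can prime synthesis back toward the other.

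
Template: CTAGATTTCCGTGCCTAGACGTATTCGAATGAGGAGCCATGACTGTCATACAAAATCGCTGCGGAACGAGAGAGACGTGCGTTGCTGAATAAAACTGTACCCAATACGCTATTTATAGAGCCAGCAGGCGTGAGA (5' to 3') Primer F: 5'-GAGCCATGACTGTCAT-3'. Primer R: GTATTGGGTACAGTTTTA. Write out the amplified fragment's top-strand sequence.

Scanning the template, GAGCCATGACTGTCAT occurs at positions 34–49; this primer anneals to the bottom strand there with its 3' end pointing downstream.
Reverse complement of the reverse primer: TAAAACTGTACCCAATAC. This occurs on the top strand at positions 90–107.
The product is the template from position 34 through 107 (74 bp).

5'-GAGCCATGACTGTCATACAAAATCGCTGCGGAACGAGAGAGACGTGCGTTGCTGAATAAAACTGTACCCAATAC-3'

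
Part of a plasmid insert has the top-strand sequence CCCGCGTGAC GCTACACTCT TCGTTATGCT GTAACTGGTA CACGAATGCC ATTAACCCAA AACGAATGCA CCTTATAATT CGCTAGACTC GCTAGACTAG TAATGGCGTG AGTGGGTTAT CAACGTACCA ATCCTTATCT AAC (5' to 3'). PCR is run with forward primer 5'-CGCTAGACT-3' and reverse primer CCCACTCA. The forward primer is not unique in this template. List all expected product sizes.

The forward primer CGCTAGACT matches the top strand at positions 81–89, 90–98.
The reverse primer's reverse complement is TGAGTGGG, matching at positions 109–116.
Each forward site pairs with the reverse site to give a product ending at position 116: sizes 36, 27 bp.

36 bp, 27 bp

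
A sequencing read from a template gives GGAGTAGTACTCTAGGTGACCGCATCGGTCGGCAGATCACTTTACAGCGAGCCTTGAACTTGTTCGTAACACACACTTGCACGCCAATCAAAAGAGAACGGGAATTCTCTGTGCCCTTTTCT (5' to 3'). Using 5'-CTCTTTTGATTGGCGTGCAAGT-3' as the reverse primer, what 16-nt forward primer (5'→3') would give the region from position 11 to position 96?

5'-TCTAGGTGACCGCATC-3'

The reverse primer's reverse complement ACTTGCACGCCAATCAAAAGAG matches the template at positions 75–96; the product starts at position 11.
The forward primer is identical to the top strand over positions 11–26: TCTAGGTGACCGCATC.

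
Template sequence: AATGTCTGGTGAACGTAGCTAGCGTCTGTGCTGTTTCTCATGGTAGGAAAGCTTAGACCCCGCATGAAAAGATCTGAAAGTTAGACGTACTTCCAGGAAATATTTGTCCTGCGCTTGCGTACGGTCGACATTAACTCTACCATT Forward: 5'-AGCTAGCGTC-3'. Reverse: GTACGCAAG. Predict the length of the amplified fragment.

The forward primer matches the template at positions 17–26.
Taking the reverse complement of GTACGCAAG gives CTTGCGTAC, found at positions 114–122 on the template; the primer anneals here to the top strand with its 3' end pointing upstream.
The product runs from position 17 to position 122, so its length is 122 − 17 + 1 = 106 bp.

106 bp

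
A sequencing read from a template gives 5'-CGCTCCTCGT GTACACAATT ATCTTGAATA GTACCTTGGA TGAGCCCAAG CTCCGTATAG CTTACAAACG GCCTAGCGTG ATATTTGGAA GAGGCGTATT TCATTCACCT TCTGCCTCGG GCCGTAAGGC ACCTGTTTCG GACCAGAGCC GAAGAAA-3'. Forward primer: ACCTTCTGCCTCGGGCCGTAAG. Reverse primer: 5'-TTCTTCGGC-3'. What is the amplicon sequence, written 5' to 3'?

The forward primer matches the template at positions 107–128.
Taking the reverse complement of TTCTTCGGC gives GCCGAAGAA, found at positions 148–156 on the template; the primer anneals here to the top strand with its 3' end pointing upstream.
The product is the template from position 107 through 156 (50 bp).

5'-ACCTTCTGCCTCGGGCCGTAAGGCACCTGTTTCGGACCAGAGCCGAAGAA-3'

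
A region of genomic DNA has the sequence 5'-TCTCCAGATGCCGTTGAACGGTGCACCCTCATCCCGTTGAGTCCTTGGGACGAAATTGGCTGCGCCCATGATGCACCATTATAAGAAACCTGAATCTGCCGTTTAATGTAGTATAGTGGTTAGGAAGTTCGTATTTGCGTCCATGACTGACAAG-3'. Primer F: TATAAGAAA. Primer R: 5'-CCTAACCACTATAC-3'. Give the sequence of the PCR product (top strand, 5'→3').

Forward primer TATAAGAAA is found on the top strand at positions 80–88.
The reverse primer's reverse complement is GTATAGTGGTTAGG, which matches the template at positions 111–124.
The product is the template from position 80 through 124 (45 bp).

5'-TATAAGAAACCTGAATCTGCCGTTTAATGTAGTATAGTGGTTAGG-3'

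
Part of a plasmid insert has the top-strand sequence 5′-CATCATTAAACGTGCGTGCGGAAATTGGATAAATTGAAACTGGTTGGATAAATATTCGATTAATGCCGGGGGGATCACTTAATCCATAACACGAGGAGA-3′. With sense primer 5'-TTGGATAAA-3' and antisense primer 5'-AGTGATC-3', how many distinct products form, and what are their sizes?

The forward primer TTGGATAAA matches the top strand at positions 25–33, 44–52.
The reverse primer's reverse complement is GATCACT, matching at positions 73–79.
Each forward site pairs with the reverse site to give a product ending at position 79: sizes 55, 36 bp.

Two products: 55 bp, 36 bp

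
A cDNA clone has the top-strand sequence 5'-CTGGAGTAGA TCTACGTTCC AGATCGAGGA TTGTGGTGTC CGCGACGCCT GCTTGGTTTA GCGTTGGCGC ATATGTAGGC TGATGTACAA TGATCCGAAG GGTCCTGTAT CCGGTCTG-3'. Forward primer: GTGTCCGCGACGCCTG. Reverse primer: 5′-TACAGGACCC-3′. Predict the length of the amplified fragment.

Scanning the template, GTGTCCGCGACGCCTG occurs at positions 36–51; this primer anneals to the bottom strand there with its 3' end pointing downstream.
Taking the reverse complement of TACAGGACCC gives GGGTCCTGTA, found at positions 100–109 on the template; the primer anneals here to the top strand with its 3' end pointing upstream.
Amplicon spans positions 36–109: 74 bp.

74 bp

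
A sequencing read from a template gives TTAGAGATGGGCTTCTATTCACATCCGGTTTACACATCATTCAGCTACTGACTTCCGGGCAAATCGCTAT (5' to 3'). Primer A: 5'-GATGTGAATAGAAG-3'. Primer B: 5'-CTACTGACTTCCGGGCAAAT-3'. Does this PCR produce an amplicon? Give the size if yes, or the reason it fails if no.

Primer A (GATGTGAATAGAAG) has reverse complement CTTCTATTCACATC, which matches the top strand at positions 12–25; primer A anneals to the top strand there with its 3' end pointing upstream toward position 12.
Primer B (CTACTGACTTCCGGGCAAAT) matches the top strand directly at positions 45–64; it anneals to the bottom strand with its 3' end pointing downstream toward position 64.
The 3' ends diverge (primer A extends toward position 1, primer B toward position 70), so the primers never converge on a shared product.

No product — the primers' 3' ends point away from each other.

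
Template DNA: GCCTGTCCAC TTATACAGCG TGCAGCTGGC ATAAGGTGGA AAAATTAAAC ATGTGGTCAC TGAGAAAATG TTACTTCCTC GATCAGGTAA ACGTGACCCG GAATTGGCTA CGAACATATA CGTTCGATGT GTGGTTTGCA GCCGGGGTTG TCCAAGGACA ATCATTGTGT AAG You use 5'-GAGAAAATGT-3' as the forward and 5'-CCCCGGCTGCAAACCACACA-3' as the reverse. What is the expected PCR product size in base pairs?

86 bp

The forward primer matches the template at positions 62–71.
Taking the reverse complement of CCCCGGCTGCAAACCACACA gives TGTGTGGTTTGCAGCCGGGG, found at positions 128–147 on the template; the primer anneals here to the top strand with its 3' end pointing upstream.
Amplicon spans positions 62–147: 86 bp.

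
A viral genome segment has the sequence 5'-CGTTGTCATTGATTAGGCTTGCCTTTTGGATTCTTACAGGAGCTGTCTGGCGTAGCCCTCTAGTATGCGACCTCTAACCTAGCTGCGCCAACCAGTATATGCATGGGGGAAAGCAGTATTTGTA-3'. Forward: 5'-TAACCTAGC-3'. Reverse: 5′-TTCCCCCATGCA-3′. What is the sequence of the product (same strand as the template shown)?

5'-TAACCTAGCTGCGCCAACCAGTATATGCATGGGGGAA-3'

Scanning the template, TAACCTAGC occurs at positions 75–83; this primer anneals to the bottom strand there with its 3' end pointing downstream.
Taking the reverse complement of TTCCCCCATGCA gives TGCATGGGGGAA, found at positions 100–111 on the template; the primer anneals here to the top strand with its 3' end pointing upstream.
The product is the template from position 75 through 111 (37 bp).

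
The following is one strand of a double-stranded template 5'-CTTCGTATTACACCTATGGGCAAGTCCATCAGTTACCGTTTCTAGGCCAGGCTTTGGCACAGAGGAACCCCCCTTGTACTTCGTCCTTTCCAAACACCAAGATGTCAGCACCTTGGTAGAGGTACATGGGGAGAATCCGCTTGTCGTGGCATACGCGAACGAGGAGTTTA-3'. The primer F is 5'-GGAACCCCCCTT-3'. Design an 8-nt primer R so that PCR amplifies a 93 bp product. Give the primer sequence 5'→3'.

5'-GCGTATGC-3'

The forward primer binds at positions 64–75, so a 93 bp product ends at position 64 + 93 − 1 = 156.
The reverse primer anneals to the top strand over positions 149–156, i.e. to GCATACGC.
Its sequence written 5'→3' is the reverse complement: GCGTATGC.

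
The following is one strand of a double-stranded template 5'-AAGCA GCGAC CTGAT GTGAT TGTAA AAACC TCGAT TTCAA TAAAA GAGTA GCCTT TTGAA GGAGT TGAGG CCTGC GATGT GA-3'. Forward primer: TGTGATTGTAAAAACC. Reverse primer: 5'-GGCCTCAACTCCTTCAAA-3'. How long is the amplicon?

Forward primer TGTGATTGTAAAAACC is found on the top strand at positions 15–30.
Taking the reverse complement of GGCCTCAACTCCTTCAAA gives TTTGAAGGAGTTGAGGCC, found at positions 55–72 on the template; the primer anneals here to the top strand with its 3' end pointing upstream.
The product runs from position 15 to position 72, so its length is 72 − 15 + 1 = 58 bp.

58 bp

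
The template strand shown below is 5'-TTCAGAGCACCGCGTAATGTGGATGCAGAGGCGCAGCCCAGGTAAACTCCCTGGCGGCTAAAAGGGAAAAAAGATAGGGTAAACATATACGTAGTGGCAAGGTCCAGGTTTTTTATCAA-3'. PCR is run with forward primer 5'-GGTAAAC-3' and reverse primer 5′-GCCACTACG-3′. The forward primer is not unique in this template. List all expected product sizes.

58 bp, 21 bp

The forward primer GGTAAAC matches the top strand at positions 41–47, 78–84.
The reverse primer's reverse complement is CGTAGTGGC, matching at positions 90–98.
Each forward site pairs with the reverse site to give a product ending at position 98: sizes 58, 21 bp.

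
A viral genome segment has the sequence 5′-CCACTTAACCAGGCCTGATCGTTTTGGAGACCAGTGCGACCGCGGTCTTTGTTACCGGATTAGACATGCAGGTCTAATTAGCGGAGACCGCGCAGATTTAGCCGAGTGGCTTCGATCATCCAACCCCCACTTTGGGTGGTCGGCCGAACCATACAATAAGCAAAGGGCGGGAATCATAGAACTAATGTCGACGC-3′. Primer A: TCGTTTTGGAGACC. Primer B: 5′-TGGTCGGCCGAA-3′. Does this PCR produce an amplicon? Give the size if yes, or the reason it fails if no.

No product — both primers anneal to the same strand and extend in the same direction.

Primer A (TCGTTTTGGAGACC) matches the top strand at positions 19–32 (3' end points downstream).
Primer B (TGGTCGGCCGAA) also matches the top strand directly, at positions 137–148 — its reverse complement TTCGGCCGACCA is not present.
Both primers anneal to the bottom strand with 3' ends pointing the same way, so neither can prime synthesis back toward the other.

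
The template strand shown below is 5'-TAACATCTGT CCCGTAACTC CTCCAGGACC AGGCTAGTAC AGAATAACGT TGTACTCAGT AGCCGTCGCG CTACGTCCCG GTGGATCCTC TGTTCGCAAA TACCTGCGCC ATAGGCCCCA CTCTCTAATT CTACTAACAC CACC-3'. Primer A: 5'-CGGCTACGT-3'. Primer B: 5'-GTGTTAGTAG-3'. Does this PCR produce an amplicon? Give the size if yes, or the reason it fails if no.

No product — primer A has no binding site in the template.

Primer A (CGGCTACGT) does not match the top strand, and its reverse complement ACGTAGCCG does not match either.
With no annealing site for primer A, no amplification occurs.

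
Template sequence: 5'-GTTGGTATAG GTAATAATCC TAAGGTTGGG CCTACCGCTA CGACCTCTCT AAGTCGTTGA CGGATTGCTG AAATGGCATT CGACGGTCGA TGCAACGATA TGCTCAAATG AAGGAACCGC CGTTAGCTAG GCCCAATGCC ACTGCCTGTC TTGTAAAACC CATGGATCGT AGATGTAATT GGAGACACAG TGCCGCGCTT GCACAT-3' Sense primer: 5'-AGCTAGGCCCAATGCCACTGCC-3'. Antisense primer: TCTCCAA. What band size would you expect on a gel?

61 bp

The forward primer matches the template at positions 125–146.
The reverse primer's reverse complement is TTGGAGA, which matches the template at positions 179–185.
Amplicon spans positions 125–185: 61 bp.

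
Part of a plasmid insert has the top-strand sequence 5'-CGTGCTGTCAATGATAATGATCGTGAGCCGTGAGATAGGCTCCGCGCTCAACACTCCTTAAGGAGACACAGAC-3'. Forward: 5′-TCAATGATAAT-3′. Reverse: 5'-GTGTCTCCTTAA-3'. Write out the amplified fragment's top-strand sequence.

Scanning the template, TCAATGATAAT occurs at positions 8–18; this primer anneals to the bottom strand there with its 3' end pointing downstream.
Taking the reverse complement of GTGTCTCCTTAA gives TTAAGGAGACAC, found at positions 58–69 on the template; the primer anneals here to the top strand with its 3' end pointing upstream.
The product is the template from position 8 through 69 (62 bp).

5'-TCAATGATAATGATCGTGAGCCGTGAGATAGGCTCCGCGCTCAACACTCCTTAAGGAGACAC-3'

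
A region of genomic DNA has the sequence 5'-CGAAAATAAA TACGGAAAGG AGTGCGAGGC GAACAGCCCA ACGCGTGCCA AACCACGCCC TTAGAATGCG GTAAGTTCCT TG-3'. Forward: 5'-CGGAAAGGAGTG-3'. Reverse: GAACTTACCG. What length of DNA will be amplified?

66 bp

Scanning the template, CGGAAAGGAGTG occurs at positions 13–24; this primer anneals to the bottom strand there with its 3' end pointing downstream.
Taking the reverse complement of GAACTTACCG gives CGGTAAGTTC, found at positions 69–78 on the template; the primer anneals here to the top strand with its 3' end pointing upstream.
Product length = (reverse-primer end) − (forward-primer start) + 1 = 78 − 13 + 1 = 66 bp.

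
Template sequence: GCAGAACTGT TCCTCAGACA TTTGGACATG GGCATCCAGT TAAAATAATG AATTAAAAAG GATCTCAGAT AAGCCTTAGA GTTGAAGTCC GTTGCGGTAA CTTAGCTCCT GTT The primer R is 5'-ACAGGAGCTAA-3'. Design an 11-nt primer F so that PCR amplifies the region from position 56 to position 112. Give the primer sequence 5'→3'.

The reverse primer's reverse complement TTAGCTCCTGT matches the template at positions 102–112; the product starts at position 56.
The forward primer is identical to the top strand over positions 56–66: AAAAGGATCTC.

5'-AAAAGGATCTC-3'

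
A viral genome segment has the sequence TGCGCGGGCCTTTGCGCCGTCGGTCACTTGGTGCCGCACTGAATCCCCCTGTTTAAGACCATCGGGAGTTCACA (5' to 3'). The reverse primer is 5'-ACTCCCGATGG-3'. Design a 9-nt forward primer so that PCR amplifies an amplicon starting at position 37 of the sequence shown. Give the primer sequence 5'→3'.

5'-CACTGAATC-3'

The reverse primer's reverse complement CCATCGGGAGT matches the template at positions 59–69; the product starts at position 37.
The forward primer is identical to the top strand over positions 37–45: CACTGAATC.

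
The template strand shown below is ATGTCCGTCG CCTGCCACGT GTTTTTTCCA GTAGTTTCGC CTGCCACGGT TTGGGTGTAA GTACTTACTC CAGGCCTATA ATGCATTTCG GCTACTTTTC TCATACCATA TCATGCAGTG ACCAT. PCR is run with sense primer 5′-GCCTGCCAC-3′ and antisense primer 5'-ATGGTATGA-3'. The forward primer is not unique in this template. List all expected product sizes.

The forward primer GCCTGCCAC matches the top strand at positions 10–18, 39–47.
The reverse primer's reverse complement is TCATACCAT, matching at positions 101–109.
Each forward site pairs with the reverse site to give a product ending at position 109: sizes 100, 71 bp.

100 bp, 71 bp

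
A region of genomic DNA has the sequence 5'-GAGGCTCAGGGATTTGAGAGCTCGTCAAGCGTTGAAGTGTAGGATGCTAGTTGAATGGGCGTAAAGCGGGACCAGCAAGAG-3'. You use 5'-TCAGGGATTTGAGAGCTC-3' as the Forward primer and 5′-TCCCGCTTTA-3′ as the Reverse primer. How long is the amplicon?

66 bp

Forward primer TCAGGGATTTGAGAGCTC is found on the top strand at positions 6–23.
The reverse primer's reverse complement is TAAAGCGGGA, which matches the template at positions 62–71.
Amplicon spans positions 6–71: 66 bp.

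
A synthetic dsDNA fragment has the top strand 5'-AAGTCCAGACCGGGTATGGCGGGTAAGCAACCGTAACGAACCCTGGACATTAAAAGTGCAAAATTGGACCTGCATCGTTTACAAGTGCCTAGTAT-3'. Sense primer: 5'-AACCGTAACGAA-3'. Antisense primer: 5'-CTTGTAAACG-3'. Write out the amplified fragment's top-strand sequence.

5'-AACCGTAACGAACCCTGGACATTAAAAGTGCAAAATTGGACCTGCATCGTTTACAAG-3'

The forward primer matches the template at positions 29–40.
The reverse primer's reverse complement is CGTTTACAAG, which matches the template at positions 76–85.
The product is the template from position 29 through 85 (57 bp).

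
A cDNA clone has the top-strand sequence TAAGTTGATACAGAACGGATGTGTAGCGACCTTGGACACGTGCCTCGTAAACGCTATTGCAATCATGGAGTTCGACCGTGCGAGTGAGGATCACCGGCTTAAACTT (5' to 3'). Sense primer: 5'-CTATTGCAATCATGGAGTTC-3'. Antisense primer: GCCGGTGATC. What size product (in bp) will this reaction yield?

45 bp

Forward primer CTATTGCAATCATGGAGTTC is found on the top strand at positions 54–73.
Taking the reverse complement of GCCGGTGATC gives GATCACCGGC, found at positions 89–98 on the template; the primer anneals here to the top strand with its 3' end pointing upstream.
The product runs from position 54 to position 98, so its length is 98 − 54 + 1 = 45 bp.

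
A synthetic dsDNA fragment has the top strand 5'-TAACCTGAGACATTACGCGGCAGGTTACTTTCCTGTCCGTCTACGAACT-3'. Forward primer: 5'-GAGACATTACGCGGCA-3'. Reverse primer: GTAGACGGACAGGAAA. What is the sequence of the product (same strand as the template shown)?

5'-GAGACATTACGCGGCAGGTTACTTTCCTGTCCGTCTAC-3'

Forward primer GAGACATTACGCGGCA is found on the top strand at positions 7–22.
Reverse complement of the reverse primer: TTTCCTGTCCGTCTAC. This occurs on the top strand at positions 29–44.
The product is the template from position 7 through 44 (38 bp).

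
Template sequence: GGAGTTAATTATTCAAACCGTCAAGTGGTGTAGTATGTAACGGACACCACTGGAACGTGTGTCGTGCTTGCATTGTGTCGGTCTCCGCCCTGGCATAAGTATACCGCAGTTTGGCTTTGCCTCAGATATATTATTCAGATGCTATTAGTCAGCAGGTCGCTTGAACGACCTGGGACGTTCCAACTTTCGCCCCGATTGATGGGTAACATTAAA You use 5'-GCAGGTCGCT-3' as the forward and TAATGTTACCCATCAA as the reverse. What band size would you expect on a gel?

Scanning the template, GCAGGTCGCT occurs at positions 152–161; this primer anneals to the bottom strand there with its 3' end pointing downstream.
Reverse complement of the reverse primer: TTGATGGGTAACATTA. This occurs on the top strand at positions 196–211.
The product runs from position 152 to position 211, so its length is 211 − 152 + 1 = 60 bp.

60 bp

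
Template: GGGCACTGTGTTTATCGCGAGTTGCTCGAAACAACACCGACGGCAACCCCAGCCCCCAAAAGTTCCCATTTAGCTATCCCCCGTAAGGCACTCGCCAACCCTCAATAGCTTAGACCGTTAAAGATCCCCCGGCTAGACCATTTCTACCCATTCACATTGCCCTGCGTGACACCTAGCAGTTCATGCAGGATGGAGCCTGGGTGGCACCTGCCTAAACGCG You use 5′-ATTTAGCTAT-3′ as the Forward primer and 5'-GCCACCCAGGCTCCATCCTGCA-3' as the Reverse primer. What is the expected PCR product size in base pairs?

138 bp

Scanning the template, ATTTAGCTAT occurs at positions 68–77; this primer anneals to the bottom strand there with its 3' end pointing downstream.
Reverse complement of the reverse primer: TGCAGGATGGAGCCTGGGTGGC. This occurs on the top strand at positions 184–205.
Amplicon spans positions 68–205: 138 bp.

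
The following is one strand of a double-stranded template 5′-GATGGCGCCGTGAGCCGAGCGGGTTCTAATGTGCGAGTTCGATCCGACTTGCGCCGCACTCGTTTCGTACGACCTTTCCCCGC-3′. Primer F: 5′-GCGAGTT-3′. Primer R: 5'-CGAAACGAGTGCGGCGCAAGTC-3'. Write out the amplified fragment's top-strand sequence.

The forward primer matches the template at positions 33–39.
Taking the reverse complement of CGAAACGAGTGCGGCGCAAGTC gives GACTTGCGCCGCACTCGTTTCG, found at positions 46–67 on the template; the primer anneals here to the top strand with its 3' end pointing upstream.
The product is the template from position 33 through 67 (35 bp).

5'-GCGAGTTCGATCCGACTTGCGCCGCACTCGTTTCG-3'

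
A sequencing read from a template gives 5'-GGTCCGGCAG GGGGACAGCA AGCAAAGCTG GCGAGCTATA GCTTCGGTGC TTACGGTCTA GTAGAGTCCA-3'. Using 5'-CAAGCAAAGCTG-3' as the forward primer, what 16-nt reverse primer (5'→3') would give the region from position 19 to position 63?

The product's 3' end on the top strand is position 63.
The reverse primer anneals to the top strand over positions 48–63, i.e. to TGCTTACGGTCTAGTA.
Its sequence written 5'→3' is the reverse complement: TACTAGACCGTAAGCA.

5'-TACTAGACCGTAAGCA-3'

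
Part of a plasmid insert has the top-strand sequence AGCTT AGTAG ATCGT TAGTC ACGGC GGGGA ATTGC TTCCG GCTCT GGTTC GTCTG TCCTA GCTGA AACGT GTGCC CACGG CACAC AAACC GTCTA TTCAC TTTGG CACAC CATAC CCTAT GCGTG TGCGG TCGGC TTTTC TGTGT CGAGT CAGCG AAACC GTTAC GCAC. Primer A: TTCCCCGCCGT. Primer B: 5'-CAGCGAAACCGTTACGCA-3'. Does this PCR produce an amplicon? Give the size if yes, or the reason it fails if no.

No product — the primers' 3' ends point away from each other.

Primer A (TTCCCCGCCGT) has reverse complement ACGGCGGGGAA, which matches the top strand at positions 21–31; primer A anneals to the top strand there with its 3' end pointing upstream toward position 21.
Primer B (CAGCGAAACCGTTACGCA) matches the top strand directly at positions 151–168; it anneals to the bottom strand with its 3' end pointing downstream toward position 168.
The 3' ends diverge (primer A extends toward position 1, primer B toward position 169), so the primers never converge on a shared product.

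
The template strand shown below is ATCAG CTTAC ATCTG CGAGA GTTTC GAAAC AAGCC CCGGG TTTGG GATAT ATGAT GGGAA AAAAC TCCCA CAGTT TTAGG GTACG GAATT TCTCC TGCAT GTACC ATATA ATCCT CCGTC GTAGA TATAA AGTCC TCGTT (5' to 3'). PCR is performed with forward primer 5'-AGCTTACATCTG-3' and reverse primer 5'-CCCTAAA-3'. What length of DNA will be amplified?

Forward primer AGCTTACATCTG is found on the top strand at positions 4–15.
The reverse primer's reverse complement is TTTAGGG, which matches the template at positions 75–81.
Product length = (reverse-primer end) − (forward-primer start) + 1 = 81 − 4 + 1 = 78 bp.

78 bp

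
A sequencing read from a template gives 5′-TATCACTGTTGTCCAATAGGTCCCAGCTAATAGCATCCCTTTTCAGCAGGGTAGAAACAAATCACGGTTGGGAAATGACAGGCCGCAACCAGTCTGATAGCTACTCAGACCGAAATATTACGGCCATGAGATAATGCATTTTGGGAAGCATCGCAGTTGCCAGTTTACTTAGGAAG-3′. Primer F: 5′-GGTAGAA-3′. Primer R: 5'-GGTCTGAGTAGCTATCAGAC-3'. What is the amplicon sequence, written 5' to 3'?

5'-GGTAGAAACAAATCACGGTTGGGAAATGACAGGCCGCAACCAGTCTGATAGCTACTCAGACC-3'

The forward primer matches the template at positions 50–56.
Reverse complement of the reverse primer: GTCTGATAGCTACTCAGACC. This occurs on the top strand at positions 92–111.
The product is the template from position 50 through 111 (62 bp).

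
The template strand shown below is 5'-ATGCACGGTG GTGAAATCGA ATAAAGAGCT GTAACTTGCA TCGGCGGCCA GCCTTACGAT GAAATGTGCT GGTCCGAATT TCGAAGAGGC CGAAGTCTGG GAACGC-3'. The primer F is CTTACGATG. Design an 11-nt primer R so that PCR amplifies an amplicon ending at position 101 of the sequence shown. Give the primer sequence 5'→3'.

The forward primer binds at positions 53–61; the product's 3' end on the top strand is position 101.
The reverse primer anneals to the top strand over positions 91–101, i.e. to CGAAGTCTGGG.
Its sequence written 5'→3' is the reverse complement: CCCAGACTTCG.

5'-CCCAGACTTCG-3'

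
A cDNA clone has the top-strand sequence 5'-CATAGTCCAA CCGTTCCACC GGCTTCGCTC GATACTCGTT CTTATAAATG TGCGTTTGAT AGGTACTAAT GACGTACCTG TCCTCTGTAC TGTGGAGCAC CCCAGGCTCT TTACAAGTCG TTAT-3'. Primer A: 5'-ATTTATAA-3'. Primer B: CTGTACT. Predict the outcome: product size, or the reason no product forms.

Primer A (ATTTATAA) has reverse complement TTATAAAT, which matches the top strand at positions 42–49; primer A anneals to the top strand there with its 3' end pointing upstream toward position 42.
Primer B (CTGTACT) matches the top strand directly at positions 85–91; it anneals to the bottom strand with its 3' end pointing downstream toward position 91.
The 3' ends diverge (primer A extends toward position 1, primer B toward position 124), so the primers never converge on a shared product.

No product — the primers' 3' ends point away from each other.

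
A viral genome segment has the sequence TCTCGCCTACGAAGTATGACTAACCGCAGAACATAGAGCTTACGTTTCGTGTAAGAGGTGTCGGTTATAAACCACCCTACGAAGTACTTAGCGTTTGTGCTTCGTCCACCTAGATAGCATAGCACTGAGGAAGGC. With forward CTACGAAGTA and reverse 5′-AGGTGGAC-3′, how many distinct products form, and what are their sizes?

Two products: 105 bp, 35 bp

The forward primer CTACGAAGTA matches the top strand at positions 7–16, 77–86.
The reverse primer's reverse complement is GTCCACCT, matching at positions 104–111.
Each forward site pairs with the reverse site to give a product ending at position 111: sizes 105, 35 bp.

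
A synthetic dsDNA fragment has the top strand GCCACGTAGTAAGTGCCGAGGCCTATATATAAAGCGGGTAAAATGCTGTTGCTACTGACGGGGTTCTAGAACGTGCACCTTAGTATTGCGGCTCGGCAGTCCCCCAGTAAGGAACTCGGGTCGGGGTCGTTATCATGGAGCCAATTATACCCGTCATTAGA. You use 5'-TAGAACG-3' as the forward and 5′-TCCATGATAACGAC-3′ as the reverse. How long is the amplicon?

Scanning the template, TAGAACG occurs at positions 67–73; this primer anneals to the bottom strand there with its 3' end pointing downstream.
The reverse primer's reverse complement is GTCGTTATCATGGA, which matches the template at positions 126–139.
Product length = (reverse-primer end) − (forward-primer start) + 1 = 139 − 67 + 1 = 73 bp.

73 bp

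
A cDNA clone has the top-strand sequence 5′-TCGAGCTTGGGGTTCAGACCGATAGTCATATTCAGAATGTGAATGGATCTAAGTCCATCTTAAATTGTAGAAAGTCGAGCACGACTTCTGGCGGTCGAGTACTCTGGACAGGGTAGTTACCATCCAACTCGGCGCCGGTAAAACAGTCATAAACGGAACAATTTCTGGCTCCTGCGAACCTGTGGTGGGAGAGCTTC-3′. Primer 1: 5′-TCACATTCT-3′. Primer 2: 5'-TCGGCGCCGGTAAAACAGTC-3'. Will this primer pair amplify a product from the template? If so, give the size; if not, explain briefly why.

Primer 1 (TCACATTCT) has reverse complement AGAATGTGA, which matches the top strand at positions 34–42; primer 1 anneals to the top strand there with its 3' end pointing upstream toward position 34.
Primer 2 (TCGGCGCCGGTAAAACAGTC) matches the top strand directly at positions 129–148; it anneals to the bottom strand with its 3' end pointing downstream toward position 148.
The 3' ends diverge (primer 1 extends toward position 1, primer 2 toward position 197), so the primers never converge on a shared product.

No product — the primers' 3' ends point away from each other.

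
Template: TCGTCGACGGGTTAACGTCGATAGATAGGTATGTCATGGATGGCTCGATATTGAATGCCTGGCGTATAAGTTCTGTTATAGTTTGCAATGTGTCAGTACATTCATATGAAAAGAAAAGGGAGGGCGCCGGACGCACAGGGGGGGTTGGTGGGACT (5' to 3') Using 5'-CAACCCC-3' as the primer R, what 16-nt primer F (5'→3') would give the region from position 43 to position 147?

The reverse primer's reverse complement GGGGTTG matches the template at positions 141–147; the product starts at position 43.
The forward primer is identical to the top strand over positions 43–58: GCTCGATATTGAATGC.

5'-GCTCGATATTGAATGC-3'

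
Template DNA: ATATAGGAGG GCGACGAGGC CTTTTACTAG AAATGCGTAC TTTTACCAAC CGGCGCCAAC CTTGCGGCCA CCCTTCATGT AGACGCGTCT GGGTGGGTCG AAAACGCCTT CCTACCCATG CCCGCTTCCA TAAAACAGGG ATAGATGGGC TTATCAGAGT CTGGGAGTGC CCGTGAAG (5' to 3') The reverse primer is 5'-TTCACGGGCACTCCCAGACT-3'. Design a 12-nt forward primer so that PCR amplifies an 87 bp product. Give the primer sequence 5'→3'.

5'-GGGTGGGTCGAA-3'

The reverse primer's reverse complement AGTCTGGGAGTGCCCGTGAA matches the template at positions 158–177, so the product ends at position 177.
An 87 bp product then starts at position 177 − 87 + 1 = 91.
The forward primer is identical to the top strand there: GGGTGGGTCGAA.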